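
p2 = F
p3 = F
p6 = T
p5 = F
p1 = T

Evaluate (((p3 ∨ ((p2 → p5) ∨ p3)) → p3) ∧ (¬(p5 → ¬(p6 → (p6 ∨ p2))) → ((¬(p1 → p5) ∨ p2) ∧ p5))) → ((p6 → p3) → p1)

T

Substituting p2=F, p3=F, p6=T, p5=F, p1=T:
p2 → p5 = F → F = T
(p2 → p5) ∨ p3 = T ∨ F = T
p3 ∨ ((p2 → p5) ∨ p3) = F ∨ T = T
(p3 ∨ ((p2 → p5) ∨ p3)) → p3 = T → F = F
p6 ∨ p2 = T ∨ F = T
p6 → (p6 ∨ p2) = T → T = T
¬(p6 → (p6 ∨ p2)) = ¬T = F
p5 → ¬(p6 → (p6 ∨ p2)) = F → F = T
¬(p5 → ¬(p6 → (p6 ∨ p2))) = ¬T = F
p1 → p5 = T → F = F
¬(p1 → p5) = ¬F = T
¬(p1 → p5) ∨ p2 = T ∨ F = T
(¬(p1 → p5) ∨ p2) ∧ p5 = T ∧ F = F
¬(p5 → ¬(p6 → (p6 ∨ p2))) → ((¬(p1 → p5) ∨ p2) ∧ p5) = F → F = T
((p3 ∨ ((p2 → p5) ∨ p3)) → p3) ∧ (¬(p5 → ¬(p6 → (p6 ∨ p2))) → ((¬(p1 → p5) ∨ p2) ∧ p5)) = F ∧ T = F
p6 → p3 = T → F = F
(p6 → p3) → p1 = F → T = T
(((p3 ∨ ((p2 → p5) ∨ p3)) → p3) ∧ (¬(p5 → ¬(p6 → (p6 ∨ p2))) → ((¬(p1 → p5) ∨ p2) ∧ p5))) → ((p6 → p3) → p1) = F → T = T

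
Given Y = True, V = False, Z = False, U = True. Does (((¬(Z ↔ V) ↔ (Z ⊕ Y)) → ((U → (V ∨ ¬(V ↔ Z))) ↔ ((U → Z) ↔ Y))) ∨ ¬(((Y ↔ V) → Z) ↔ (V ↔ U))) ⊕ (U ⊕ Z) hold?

False

Substituting Y=True, V=False, Z=False, U=True:
Z ↔ V = False ↔ False = True
¬(Z ↔ V) = ¬True = False
Z ⊕ Y = False ⊕ True = True
¬(Z ↔ V) ↔ (Z ⊕ Y) = False ↔ True = False
V ↔ Z = False ↔ False = True
¬(V ↔ Z) = ¬True = False
V ∨ ¬(V ↔ Z) = False ∨ False = False
U → (V ∨ ¬(V ↔ Z)) = True → False = False
U → Z = True → False = False
(U → Z) ↔ Y = False ↔ True = False
(U → (V ∨ ¬(V ↔ Z))) ↔ ((U → Z) ↔ Y) = False ↔ False = True
(¬(Z ↔ V) ↔ (Z ⊕ Y)) → ((U → (V ∨ ¬(V ↔ Z))) ↔ ((U → Z) ↔ Y)) = False → True = True
Y ↔ V = True ↔ False = False
(Y ↔ V) → Z = False → False = True
V ↔ U = False ↔ True = False
((Y ↔ V) → Z) ↔ (V ↔ U) = True ↔ False = False
¬(((Y ↔ V) → Z) ↔ (V ↔ U)) = ¬False = True
((¬(Z ↔ V) ↔ (Z ⊕ Y)) → ((U → (V ∨ ¬(V ↔ Z))) ↔ ((U → Z) ↔ Y))) ∨ ¬(((Y ↔ V) → Z) ↔ (V ↔ U)) = True ∨ True = True
U ⊕ Z = True ⊕ False = True
(((¬(Z ↔ V) ↔ (Z ⊕ Y)) → ((U → (V ∨ ¬(V ↔ Z))) ↔ ((U → Z) ↔ Y))) ∨ ¬(((Y ↔ V) → Z) ↔ (V ↔ U))) ⊕ (U ⊕ Z) = True ⊕ True = False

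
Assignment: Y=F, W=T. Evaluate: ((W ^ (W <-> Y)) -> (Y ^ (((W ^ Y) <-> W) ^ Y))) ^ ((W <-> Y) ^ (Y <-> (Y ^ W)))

T

W <-> Y = T <-> F = F
W ^ (W <-> Y) = T ^ F = T
W ^ Y = T ^ F = T
(W ^ Y) <-> W = T <-> T = T
((W ^ Y) <-> W) ^ Y = T ^ F = T
Y ^ (((W ^ Y) <-> W) ^ Y) = F ^ T = T
(W ^ (W <-> Y)) -> (Y ^ (((W ^ Y) <-> W) ^ Y)) = T -> T = T
W <-> Y = T <-> F = F
Y ^ W = F ^ T = T
Y <-> (Y ^ W) = F <-> T = F
(W <-> Y) ^ (Y <-> (Y ^ W)) = F ^ F = F
((W ^ (W <-> Y)) -> (Y ^ (((W ^ Y) <-> W) ^ Y))) ^ ((W <-> Y) ^ (Y <-> (Y ^ W))) = T ^ F = T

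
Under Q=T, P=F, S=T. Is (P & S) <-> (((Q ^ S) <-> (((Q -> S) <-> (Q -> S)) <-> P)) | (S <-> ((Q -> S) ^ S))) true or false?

F

P & S = F & T = F
Q ^ S = T ^ T = F
Q -> S = T -> T = T
Q -> S = T -> T = T
(Q -> S) <-> (Q -> S) = T <-> T = T
((Q -> S) <-> (Q -> S)) <-> P = T <-> F = F
(Q ^ S) <-> (((Q -> S) <-> (Q -> S)) <-> P) = F <-> F = T
Q -> S = T -> T = T
(Q -> S) ^ S = T ^ T = F
S <-> ((Q -> S) ^ S) = T <-> F = F
((Q ^ S) <-> (((Q -> S) <-> (Q -> S)) <-> P)) | (S <-> ((Q -> S) ^ S)) = T | F = T
(P & S) <-> (((Q ^ S) <-> (((Q -> S) <-> (Q -> S)) <-> P)) | (S <-> ((Q -> S) ^ S))) = F <-> T = F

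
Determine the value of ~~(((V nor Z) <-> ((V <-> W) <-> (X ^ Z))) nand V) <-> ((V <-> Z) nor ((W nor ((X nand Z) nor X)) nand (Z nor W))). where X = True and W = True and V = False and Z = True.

False

Substituting X=True, W=True, V=False, Z=True:
V nor Z = False nor True = False
V <-> W = False <-> True = False
X ^ Z = True ^ True = False
(V <-> W) <-> (X ^ Z) = False <-> False = True
(V nor Z) <-> ((V <-> W) <-> (X ^ Z)) = False <-> True = False
((V nor Z) <-> ((V <-> W) <-> (X ^ Z))) nand V = False nand False = True
~(((V nor Z) <-> ((V <-> W) <-> (X ^ Z))) nand V) = ~True = False
~~(((V nor Z) <-> ((V <-> W) <-> (X ^ Z))) nand V) = ~False = True
V <-> Z = False <-> True = False
X nand Z = True nand True = False
(X nand Z) nor X = False nor True = False
W nor ((X nand Z) nor X) = True nor False = False
Z nor W = True nor True = False
(W nor ((X nand Z) nor X)) nand (Z nor W) = False nand False = True
(V <-> Z) nor ((W nor ((X nand Z) nor X)) nand (Z nor W)) = False nor True = False
~~(((V nor Z) <-> ((V <-> W) <-> (X ^ Z))) nand V) <-> ((V <-> Z) nor ((W nor ((X nand Z) nor X)) nand (Z nor W))) = True <-> False = False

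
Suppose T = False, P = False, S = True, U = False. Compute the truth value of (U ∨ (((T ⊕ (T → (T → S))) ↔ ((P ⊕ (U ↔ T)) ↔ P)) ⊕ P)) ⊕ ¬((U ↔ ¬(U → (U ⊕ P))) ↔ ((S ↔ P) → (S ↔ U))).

False

Substituting T=False, P=False, S=True, U=False:
T → S = False → True = True
T → (T → S) = False → True = True
T ⊕ (T → (T → S)) = False ⊕ True = True
U ↔ T = False ↔ False = True
P ⊕ (U ↔ T) = False ⊕ True = True
(P ⊕ (U ↔ T)) ↔ P = True ↔ False = False
(T ⊕ (T → (T → S))) ↔ ((P ⊕ (U ↔ T)) ↔ P) = True ↔ False = False
((T ⊕ (T → (T → S))) ↔ ((P ⊕ (U ↔ T)) ↔ P)) ⊕ P = False ⊕ False = False
U ∨ (((T ⊕ (T → (T → S))) ↔ ((P ⊕ (U ↔ T)) ↔ P)) ⊕ P) = False ∨ False = False
U ⊕ P = False ⊕ False = False
U → (U ⊕ P) = False → False = True
¬(U → (U ⊕ P)) = ¬True = False
U ↔ ¬(U → (U ⊕ P)) = False ↔ False = True
S ↔ P = True ↔ False = False
S ↔ U = True ↔ False = False
(S ↔ P) → (S ↔ U) = False → False = True
(U ↔ ¬(U → (U ⊕ P))) ↔ ((S ↔ P) → (S ↔ U)) = True ↔ True = True
¬((U ↔ ¬(U → (U ⊕ P))) ↔ ((S ↔ P) → (S ↔ U))) = ¬True = False
(U ∨ (((T ⊕ (T → (T → S))) ↔ ((P ⊕ (U ↔ T)) ↔ P)) ⊕ P)) ⊕ ¬((U ↔ ¬(U → (U ⊕ P))) ↔ ((S ↔ P) → (S ↔ U))) = False ⊕ False = False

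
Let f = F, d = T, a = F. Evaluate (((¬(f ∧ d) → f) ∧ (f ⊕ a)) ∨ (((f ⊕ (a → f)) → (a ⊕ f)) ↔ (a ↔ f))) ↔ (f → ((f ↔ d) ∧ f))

f ∧ d = F ∧ T = F
¬(f ∧ d) = ¬F = T
¬(f ∧ d) → f = T → F = F
f ⊕ a = F ⊕ F = F
(¬(f ∧ d) → f) ∧ (f ⊕ a) = F ∧ F = F
a → f = F → F = T
f ⊕ (a → f) = F ⊕ T = T
a ⊕ f = F ⊕ F = F
(f ⊕ (a → f)) → (a ⊕ f) = T → F = F
a ↔ f = F ↔ F = T
((f ⊕ (a → f)) → (a ⊕ f)) ↔ (a ↔ f) = F ↔ T = F
((¬(f ∧ d) → f) ∧ (f ⊕ a)) ∨ (((f ⊕ (a → f)) → (a ⊕ f)) ↔ (a ↔ f)) = F ∨ F = F
f ↔ d = F ↔ T = F
(f ↔ d) ∧ f = F ∧ F = F
f → ((f ↔ d) ∧ f) = F → F = T
(((¬(f ∧ d) → f) ∧ (f ⊕ a)) ∨ (((f ⊕ (a → f)) → (a ⊕ f)) ↔ (a ↔ f))) ↔ (f → ((f ↔ d) ∧ f)) = F ↔ T = F

F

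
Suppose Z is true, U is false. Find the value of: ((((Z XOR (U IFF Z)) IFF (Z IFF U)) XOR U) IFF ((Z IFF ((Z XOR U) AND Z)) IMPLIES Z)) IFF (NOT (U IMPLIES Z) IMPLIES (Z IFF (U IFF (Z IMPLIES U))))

U IFF Z = False IFF True = False
Z XOR (U IFF Z) = True XOR False = True
Z IFF U = True IFF False = False
(Z XOR (U IFF Z)) IFF (Z IFF U) = True IFF False = False
((Z XOR (U IFF Z)) IFF (Z IFF U)) XOR U = False XOR False = False
Z XOR U = True XOR False = True
(Z XOR U) AND Z = True AND True = True
Z IFF ((Z XOR U) AND Z) = True IFF True = True
(Z IFF ((Z XOR U) AND Z)) IMPLIES Z = True IMPLIES True = True
(((Z XOR (U IFF Z)) IFF (Z IFF U)) XOR U) IFF ((Z IFF ((Z XOR U) AND Z)) IMPLIES Z) = False IFF True = False
U IMPLIES Z = False IMPLIES True = True
NOT (U IMPLIES Z) = NOT True = False
Z IMPLIES U = True IMPLIES False = False
U IFF (Z IMPLIES U) = False IFF False = True
Z IFF (U IFF (Z IMPLIES U)) = True IFF True = True
NOT (U IMPLIES Z) IMPLIES (Z IFF (U IFF (Z IMPLIES U))) = False IMPLIES True = True
((((Z XOR (U IFF Z)) IFF (Z IFF U)) XOR U) IFF ((Z IFF ((Z XOR U) AND Z)) IMPLIES Z)) IFF (NOT (U IMPLIES Z) IMPLIES (Z IFF (U IFF (Z IMPLIES U)))) = False IFF True = False

False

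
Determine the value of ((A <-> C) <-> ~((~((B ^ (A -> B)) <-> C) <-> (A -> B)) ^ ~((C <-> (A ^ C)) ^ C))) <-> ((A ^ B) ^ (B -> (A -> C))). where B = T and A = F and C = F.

A <-> C = F <-> F = T
A -> B = F -> T = T
B ^ (A -> B) = T ^ T = F
(B ^ (A -> B)) <-> C = F <-> F = T
~((B ^ (A -> B)) <-> C) = ~T = F
A -> B = F -> T = T
~((B ^ (A -> B)) <-> C) <-> (A -> B) = F <-> T = F
A ^ C = F ^ F = F
C <-> (A ^ C) = F <-> F = T
(C <-> (A ^ C)) ^ C = T ^ F = T
~((C <-> (A ^ C)) ^ C) = ~T = F
(~((B ^ (A -> B)) <-> C) <-> (A -> B)) ^ ~((C <-> (A ^ C)) ^ C) = F ^ F = F
~((~((B ^ (A -> B)) <-> C) <-> (A -> B)) ^ ~((C <-> (A ^ C)) ^ C)) = ~F = T
(A <-> C) <-> ~((~((B ^ (A -> B)) <-> C) <-> (A -> B)) ^ ~((C <-> (A ^ C)) ^ C)) = T <-> T = T
A ^ B = F ^ T = T
A -> C = F -> F = T
B -> (A -> C) = T -> T = T
(A ^ B) ^ (B -> (A -> C)) = T ^ T = F
((A <-> C) <-> ~((~((B ^ (A -> B)) <-> C) <-> (A -> B)) ^ ~((C <-> (A ^ C)) ^ C))) <-> ((A ^ B) ^ (B -> (A -> C))) = T <-> F = F

F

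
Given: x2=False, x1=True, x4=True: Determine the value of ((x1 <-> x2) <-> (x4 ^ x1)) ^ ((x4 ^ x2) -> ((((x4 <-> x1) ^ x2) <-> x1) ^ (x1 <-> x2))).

False

Substituting x2=False, x1=True, x4=True:
x1 <-> x2 = True <-> False = False
x4 ^ x1 = True ^ True = False
(x1 <-> x2) <-> (x4 ^ x1) = False <-> False = True
x4 ^ x2 = True ^ False = True
x4 <-> x1 = True <-> True = True
(x4 <-> x1) ^ x2 = True ^ False = True
((x4 <-> x1) ^ x2) <-> x1 = True <-> True = True
x1 <-> x2 = True <-> False = False
(((x4 <-> x1) ^ x2) <-> x1) ^ (x1 <-> x2) = True ^ False = True
(x4 ^ x2) -> ((((x4 <-> x1) ^ x2) <-> x1) ^ (x1 <-> x2)) = True -> True = True
((x1 <-> x2) <-> (x4 ^ x1)) ^ ((x4 ^ x2) -> ((((x4 <-> x1) ^ x2) <-> x1) ^ (x1 <-> x2))) = True ^ True = False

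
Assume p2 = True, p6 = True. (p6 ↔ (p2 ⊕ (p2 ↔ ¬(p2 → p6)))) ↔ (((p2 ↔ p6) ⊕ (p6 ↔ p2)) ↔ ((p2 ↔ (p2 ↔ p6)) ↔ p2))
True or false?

False

p2 → p6 = True → True = True
¬(p2 → p6) = ¬True = False
p2 ↔ ¬(p2 → p6) = True ↔ False = False
p2 ⊕ (p2 ↔ ¬(p2 → p6)) = True ⊕ False = True
p6 ↔ (p2 ⊕ (p2 ↔ ¬(p2 → p6))) = True ↔ True = True
p2 ↔ p6 = True ↔ True = True
p6 ↔ p2 = True ↔ True = True
(p2 ↔ p6) ⊕ (p6 ↔ p2) = True ⊕ True = False
p2 ↔ p6 = True ↔ True = True
p2 ↔ (p2 ↔ p6) = True ↔ True = True
(p2 ↔ (p2 ↔ p6)) ↔ p2 = True ↔ True = True
((p2 ↔ p6) ⊕ (p6 ↔ p2)) ↔ ((p2 ↔ (p2 ↔ p6)) ↔ p2) = False ↔ True = False
(p6 ↔ (p2 ⊕ (p2 ↔ ¬(p2 → p6)))) ↔ (((p2 ↔ p6) ⊕ (p6 ↔ p2)) ↔ ((p2 ↔ (p2 ↔ p6)) ↔ p2)) = True ↔ False = False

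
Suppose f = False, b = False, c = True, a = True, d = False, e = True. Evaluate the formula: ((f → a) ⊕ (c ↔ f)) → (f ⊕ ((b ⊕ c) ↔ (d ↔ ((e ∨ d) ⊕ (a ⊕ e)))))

Substituting f=False, b=False, c=True, a=True, d=False, e=True:
f → a = False → True = True
c ↔ f = True ↔ False = False
(f → a) ⊕ (c ↔ f) = True ⊕ False = True
b ⊕ c = False ⊕ True = True
e ∨ d = True ∨ False = True
a ⊕ e = True ⊕ True = False
(e ∨ d) ⊕ (a ⊕ e) = True ⊕ False = True
d ↔ ((e ∨ d) ⊕ (a ⊕ e)) = False ↔ True = False
(b ⊕ c) ↔ (d ↔ ((e ∨ d) ⊕ (a ⊕ e))) = True ↔ False = False
f ⊕ ((b ⊕ c) ↔ (d ↔ ((e ∨ d) ⊕ (a ⊕ e)))) = False ⊕ False = False
((f → a) ⊕ (c ↔ f)) → (f ⊕ ((b ⊕ c) ↔ (d ↔ ((e ∨ d) ⊕ (a ⊕ e))))) = True → False = False

False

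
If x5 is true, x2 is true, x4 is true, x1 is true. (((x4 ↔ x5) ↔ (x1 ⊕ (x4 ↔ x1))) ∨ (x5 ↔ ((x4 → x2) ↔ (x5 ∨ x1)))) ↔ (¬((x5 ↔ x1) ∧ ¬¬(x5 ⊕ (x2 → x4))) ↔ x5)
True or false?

x4 ↔ x5 = True ↔ True = True
x4 ↔ x1 = True ↔ True = True
x1 ⊕ (x4 ↔ x1) = True ⊕ True = False
(x4 ↔ x5) ↔ (x1 ⊕ (x4 ↔ x1)) = True ↔ False = False
x4 → x2 = True → True = True
x5 ∨ x1 = True ∨ True = True
(x4 → x2) ↔ (x5 ∨ x1) = True ↔ True = True
x5 ↔ ((x4 → x2) ↔ (x5 ∨ x1)) = True ↔ True = True
((x4 ↔ x5) ↔ (x1 ⊕ (x4 ↔ x1))) ∨ (x5 ↔ ((x4 → x2) ↔ (x5 ∨ x1))) = False ∨ True = True
x5 ↔ x1 = True ↔ True = True
x2 → x4 = True → True = True
x5 ⊕ (x2 → x4) = True ⊕ True = False
¬(x5 ⊕ (x2 → x4)) = ¬False = True
¬¬(x5 ⊕ (x2 → x4)) = ¬True = False
(x5 ↔ x1) ∧ ¬¬(x5 ⊕ (x2 → x4)) = True ∧ False = False
¬((x5 ↔ x1) ∧ ¬¬(x5 ⊕ (x2 → x4))) = ¬False = True
¬((x5 ↔ x1) ∧ ¬¬(x5 ⊕ (x2 → x4))) ↔ x5 = True ↔ True = True
(((x4 ↔ x5) ↔ (x1 ⊕ (x4 ↔ x1))) ∨ (x5 ↔ ((x4 → x2) ↔ (x5 ∨ x1)))) ↔ (¬((x5 ↔ x1) ∧ ¬¬(x5 ⊕ (x2 → x4))) ↔ x5) = True ↔ True = True

True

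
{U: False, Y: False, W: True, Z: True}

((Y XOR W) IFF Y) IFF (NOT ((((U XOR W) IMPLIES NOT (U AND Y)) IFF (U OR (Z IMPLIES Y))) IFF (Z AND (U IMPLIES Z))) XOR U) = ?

False

Y XOR W = False XOR True = True
(Y XOR W) IFF Y = True IFF False = False
U XOR W = False XOR True = True
U AND Y = False AND False = False
NOT (U AND Y) = NOT False = True
(U XOR W) IMPLIES NOT (U AND Y) = True IMPLIES True = True
Z IMPLIES Y = True IMPLIES False = False
U OR (Z IMPLIES Y) = False OR False = False
((U XOR W) IMPLIES NOT (U AND Y)) IFF (U OR (Z IMPLIES Y)) = True IFF False = False
U IMPLIES Z = False IMPLIES True = True
Z AND (U IMPLIES Z) = True AND True = True
(((U XOR W) IMPLIES NOT (U AND Y)) IFF (U OR (Z IMPLIES Y))) IFF (Z AND (U IMPLIES Z)) = False IFF True = False
NOT ((((U XOR W) IMPLIES NOT (U AND Y)) IFF (U OR (Z IMPLIES Y))) IFF (Z AND (U IMPLIES Z))) = NOT False = True
NOT ((((U XOR W) IMPLIES NOT (U AND Y)) IFF (U OR (Z IMPLIES Y))) IFF (Z AND (U IMPLIES Z))) XOR U = True XOR False = True
((Y XOR W) IFF Y) IFF (NOT ((((U XOR W) IMPLIES NOT (U AND Y)) IFF (U OR (Z IMPLIES Y))) IFF (Z AND (U IMPLIES Z))) XOR U) = False IFF True = False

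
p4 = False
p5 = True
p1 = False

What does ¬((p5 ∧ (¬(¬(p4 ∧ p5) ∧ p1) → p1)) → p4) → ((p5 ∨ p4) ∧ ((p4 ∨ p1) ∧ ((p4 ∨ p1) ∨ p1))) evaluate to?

Substituting p4=False, p5=True, p1=False:
p4 ∧ p5 = False ∧ True = False
¬(p4 ∧ p5) = ¬False = True
¬(p4 ∧ p5) ∧ p1 = True ∧ False = False
¬(¬(p4 ∧ p5) ∧ p1) = ¬False = True
¬(¬(p4 ∧ p5) ∧ p1) → p1 = True → False = False
p5 ∧ (¬(¬(p4 ∧ p5) ∧ p1) → p1) = True ∧ False = False
(p5 ∧ (¬(¬(p4 ∧ p5) ∧ p1) → p1)) → p4 = False → False = True
¬((p5 ∧ (¬(¬(p4 ∧ p5) ∧ p1) → p1)) → p4) = ¬True = False
p5 ∨ p4 = True ∨ False = True
p4 ∨ p1 = False ∨ False = False
p4 ∨ p1 = False ∨ False = False
(p4 ∨ p1) ∨ p1 = False ∨ False = False
(p4 ∨ p1) ∧ ((p4 ∨ p1) ∨ p1) = False ∧ False = False
(p5 ∨ p4) ∧ ((p4 ∨ p1) ∧ ((p4 ∨ p1) ∨ p1)) = True ∧ False = False
¬((p5 ∧ (¬(¬(p4 ∧ p5) ∧ p1) → p1)) → p4) → ((p5 ∨ p4) ∧ ((p4 ∨ p1) ∧ ((p4 ∨ p1) ∨ p1))) = False → False = True

True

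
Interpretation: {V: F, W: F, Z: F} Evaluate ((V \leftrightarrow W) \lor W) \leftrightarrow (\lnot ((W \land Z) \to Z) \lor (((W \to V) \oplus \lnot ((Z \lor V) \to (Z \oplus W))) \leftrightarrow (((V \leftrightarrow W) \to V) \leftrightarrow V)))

T

V \leftrightarrow W = F \leftrightarrow F = T
(V \leftrightarrow W) \lor W = T \lor F = T
W \land Z = F \land F = F
(W \land Z) \to Z = F \to F = T
\lnot ((W \land Z) \to Z) = \lnot T = F
W \to V = F \to F = T
Z \lor V = F \lor F = F
Z \oplus W = F \oplus F = F
(Z \lor V) \to (Z \oplus W) = F \to F = T
\lnot ((Z \lor V) \to (Z \oplus W)) = \lnot T = F
(W \to V) \oplus \lnot ((Z \lor V) \to (Z \oplus W)) = T \oplus F = T
V \leftrightarrow W = F \leftrightarrow F = T
(V \leftrightarrow W) \to V = T \to F = F
((V \leftrightarrow W) \to V) \leftrightarrow V = F \leftrightarrow F = T
((W \to V) \oplus \lnot ((Z \lor V) \to (Z \oplus W))) \leftrightarrow (((V \leftrightarrow W) \to V) \leftrightarrow V) = T \leftrightarrow T = T
\lnot ((W \land Z) \to Z) \lor (((W \to V) \oplus \lnot ((Z \lor V) \to (Z \oplus W))) \leftrightarrow (((V \leftrightarrow W) \to V) \leftrightarrow V)) = F \lor T = T
((V \leftrightarrow W) \lor W) \leftrightarrow (\lnot ((W \land Z) \to Z) \lor (((W \to V) \oplus \lnot ((Z \lor V) \to (Z \oplus W))) \leftrightarrow (((V \leftrightarrow W) \to V) \leftrightarrow V))) = T \leftrightarrow T = T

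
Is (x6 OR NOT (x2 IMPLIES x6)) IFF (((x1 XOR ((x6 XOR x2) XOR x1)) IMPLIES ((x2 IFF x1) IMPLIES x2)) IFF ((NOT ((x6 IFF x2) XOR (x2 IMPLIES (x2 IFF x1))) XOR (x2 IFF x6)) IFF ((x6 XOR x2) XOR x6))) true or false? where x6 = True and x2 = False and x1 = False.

False

x2 IMPLIES x6 = False IMPLIES True = True
NOT (x2 IMPLIES x6) = NOT True = False
x6 OR NOT (x2 IMPLIES x6) = True OR False = True
x6 XOR x2 = True XOR False = True
(x6 XOR x2) XOR x1 = True XOR False = True
x1 XOR ((x6 XOR x2) XOR x1) = False XOR True = True
x2 IFF x1 = False IFF False = True
(x2 IFF x1) IMPLIES x2 = True IMPLIES False = False
(x1 XOR ((x6 XOR x2) XOR x1)) IMPLIES ((x2 IFF x1) IMPLIES x2) = True IMPLIES False = False
x6 IFF x2 = True IFF False = False
x2 IFF x1 = False IFF False = True
x2 IMPLIES (x2 IFF x1) = False IMPLIES True = True
(x6 IFF x2) XOR (x2 IMPLIES (x2 IFF x1)) = False XOR True = True
NOT ((x6 IFF x2) XOR (x2 IMPLIES (x2 IFF x1))) = NOT True = False
x2 IFF x6 = False IFF True = False
NOT ((x6 IFF x2) XOR (x2 IMPLIES (x2 IFF x1))) XOR (x2 IFF x6) = False XOR False = False
x6 XOR x2 = True XOR False = True
(x6 XOR x2) XOR x6 = True XOR True = False
(NOT ((x6 IFF x2) XOR (x2 IMPLIES (x2 IFF x1))) XOR (x2 IFF x6)) IFF ((x6 XOR x2) XOR x6) = False IFF False = True
((x1 XOR ((x6 XOR x2) XOR x1)) IMPLIES ((x2 IFF x1) IMPLIES x2)) IFF ((NOT ((x6 IFF x2) XOR (x2 IMPLIES (x2 IFF x1))) XOR (x2 IFF x6)) IFF ((x6 XOR x2) XOR x6)) = False IFF True = False
(x6 OR NOT (x2 IMPLIES x6)) IFF (((x1 XOR ((x6 XOR x2) XOR x1)) IMPLIES ((x2 IFF x1) IMPLIES x2)) IFF ((NOT ((x6 IFF x2) XOR (x2 IMPLIES (x2 IFF x1))) XOR (x2 IFF x6)) IFF ((x6 XOR x2) XOR x6))) = True IFF False = False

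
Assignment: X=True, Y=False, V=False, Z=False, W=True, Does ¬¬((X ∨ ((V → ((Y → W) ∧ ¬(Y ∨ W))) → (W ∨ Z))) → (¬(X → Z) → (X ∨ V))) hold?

Y → W = False → True = True
Y ∨ W = False ∨ True = True
¬(Y ∨ W) = ¬True = False
(Y → W) ∧ ¬(Y ∨ W) = True ∧ False = False
V → ((Y → W) ∧ ¬(Y ∨ W)) = False → False = True
W ∨ Z = True ∨ False = True
(V → ((Y → W) ∧ ¬(Y ∨ W))) → (W ∨ Z) = True → True = True
X ∨ ((V → ((Y → W) ∧ ¬(Y ∨ W))) → (W ∨ Z)) = True ∨ True = True
X → Z = True → False = False
¬(X → Z) = ¬False = True
X ∨ V = True ∨ False = True
¬(X → Z) → (X ∨ V) = True → True = True
(X ∨ ((V → ((Y → W) ∧ ¬(Y ∨ W))) → (W ∨ Z))) → (¬(X → Z) → (X ∨ V)) = True → True = True
¬((X ∨ ((V → ((Y → W) ∧ ¬(Y ∨ W))) → (W ∨ Z))) → (¬(X → Z) → (X ∨ V))) = ¬True = False
¬¬((X ∨ ((V → ((Y → W) ∧ ¬(Y ∨ W))) → (W ∨ Z))) → (¬(X → Z) → (X ∨ V))) = ¬False = True

True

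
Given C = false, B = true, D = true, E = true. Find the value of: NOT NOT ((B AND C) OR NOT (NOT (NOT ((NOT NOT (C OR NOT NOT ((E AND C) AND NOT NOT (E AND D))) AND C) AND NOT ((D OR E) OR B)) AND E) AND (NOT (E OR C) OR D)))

true

B AND C = true AND false = false
E AND C = true AND false = false
E AND D = true AND true = true
NOT (E AND D) = NOT true = false
NOT NOT (E AND D) = NOT false = true
(E AND C) AND NOT NOT (E AND D) = false AND true = false
NOT ((E AND C) AND NOT NOT (E AND D)) = NOT false = true
NOT NOT ((E AND C) AND NOT NOT (E AND D)) = NOT true = false
C OR NOT NOT ((E AND C) AND NOT NOT (E AND D)) = false OR false = false
NOT (C OR NOT NOT ((E AND C) AND NOT NOT (E AND D))) = NOT false = true
NOT NOT (C OR NOT NOT ((E AND C) AND NOT NOT (E AND D))) = NOT true = false
NOT NOT (C OR NOT NOT ((E AND C) AND NOT NOT (E AND D))) AND C = false AND false = false
D OR E = true OR true = true
(D OR E) OR B = true OR true = true
NOT ((D OR E) OR B) = NOT true = false
(NOT NOT (C OR NOT NOT ((E AND C) AND NOT NOT (E AND D))) AND C) AND NOT ((D OR E) OR B) = false AND false = false
NOT ((NOT NOT (C OR NOT NOT ((E AND C) AND NOT NOT (E AND D))) AND C) AND NOT ((D OR E) OR B)) = NOT false = true
NOT ((NOT NOT (C OR NOT NOT ((E AND C) AND NOT NOT (E AND D))) AND C) AND NOT ((D OR E) OR B)) AND E = true AND true = true
NOT (NOT ((NOT NOT (C OR NOT NOT ((E AND C) AND NOT NOT (E AND D))) AND C) AND NOT ((D OR E) OR B)) AND E) = NOT true = false
E OR C = true OR false = true
NOT (E OR C) = NOT true = false
NOT (E OR C) OR D = false OR true = true
NOT (NOT ((NOT NOT (C OR NOT NOT ((E AND C) AND NOT NOT (E AND D))) AND C) AND NOT ((D OR E) OR B)) AND E) AND (NOT (E OR C) OR D) = false AND true = false
NOT (NOT (NOT ((NOT NOT (C OR NOT NOT ((E AND C) AND NOT NOT (E AND D))) AND C) AND NOT ((D OR E) OR B)) AND E) AND (NOT (E OR C) OR D)) = NOT false = true
(B AND C) OR NOT (NOT (NOT ((NOT NOT (C OR NOT NOT ((E AND C) AND NOT NOT (E AND D))) AND C) AND NOT ((D OR E) OR B)) AND E) AND (NOT (E OR C) OR D)) = false OR true = true
NOT ((B AND C) OR NOT (NOT (NOT ((NOT NOT (C OR NOT NOT ((E AND C) AND NOT NOT (E AND D))) AND C) AND NOT ((D OR E) OR B)) AND E) AND (NOT (E OR C) OR D))) = NOT true = false
NOT NOT ((B AND C) OR NOT (NOT (NOT ((NOT NOT (C OR NOT NOT ((E AND C) AND NOT NOT (E AND D))) AND C) AND NOT ((D OR E) OR B)) AND E) AND (NOT (E OR C) OR D))) = NOT false = true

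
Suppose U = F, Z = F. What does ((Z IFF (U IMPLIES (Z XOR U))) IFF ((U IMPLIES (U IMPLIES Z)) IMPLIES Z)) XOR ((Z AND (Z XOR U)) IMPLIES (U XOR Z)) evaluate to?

Substituting U=F, Z=F:
Z XOR U = F XOR F = F
U IMPLIES (Z XOR U) = F IMPLIES F = T
Z IFF (U IMPLIES (Z XOR U)) = F IFF T = F
U IMPLIES Z = F IMPLIES F = T
U IMPLIES (U IMPLIES Z) = F IMPLIES T = T
(U IMPLIES (U IMPLIES Z)) IMPLIES Z = T IMPLIES F = F
(Z IFF (U IMPLIES (Z XOR U))) IFF ((U IMPLIES (U IMPLIES Z)) IMPLIES Z) = F IFF F = T
Z XOR U = F XOR F = F
Z AND (Z XOR U) = F AND F = F
U XOR Z = F XOR F = F
(Z AND (Z XOR U)) IMPLIES (U XOR Z) = F IMPLIES F = T
((Z IFF (U IMPLIES (Z XOR U))) IFF ((U IMPLIES (U IMPLIES Z)) IMPLIES Z)) XOR ((Z AND (Z XOR U)) IMPLIES (U XOR Z)) = T XOR T = F

F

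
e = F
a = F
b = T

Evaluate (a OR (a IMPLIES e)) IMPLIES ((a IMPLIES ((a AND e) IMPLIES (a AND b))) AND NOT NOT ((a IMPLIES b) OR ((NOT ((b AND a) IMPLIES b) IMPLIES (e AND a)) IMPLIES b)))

T

Substituting e=F, a=F, b=T:
a IMPLIES e = F IMPLIES F = T
a OR (a IMPLIES e) = F OR T = T
a AND e = F AND F = F
a AND b = F AND T = F
(a AND e) IMPLIES (a AND b) = F IMPLIES F = T
a IMPLIES ((a AND e) IMPLIES (a AND b)) = F IMPLIES T = T
a IMPLIES b = F IMPLIES T = T
b AND a = T AND F = F
(b AND a) IMPLIES b = F IMPLIES T = T
NOT ((b AND a) IMPLIES b) = NOT T = F
e AND a = F AND F = F
NOT ((b AND a) IMPLIES b) IMPLIES (e AND a) = F IMPLIES F = T
(NOT ((b AND a) IMPLIES b) IMPLIES (e AND a)) IMPLIES b = T IMPLIES T = T
(a IMPLIES b) OR ((NOT ((b AND a) IMPLIES b) IMPLIES (e AND a)) IMPLIES b) = T OR T = T
NOT ((a IMPLIES b) OR ((NOT ((b AND a) IMPLIES b) IMPLIES (e AND a)) IMPLIES b)) = NOT T = F
NOT NOT ((a IMPLIES b) OR ((NOT ((b AND a) IMPLIES b) IMPLIES (e AND a)) IMPLIES b)) = NOT F = T
(a IMPLIES ((a AND e) IMPLIES (a AND b))) AND NOT NOT ((a IMPLIES b) OR ((NOT ((b AND a) IMPLIES b) IMPLIES (e AND a)) IMPLIES b)) = T AND T = T
(a OR (a IMPLIES e)) IMPLIES ((a IMPLIES ((a AND e) IMPLIES (a AND b))) AND NOT NOT ((a IMPLIES b) OR ((NOT ((b AND a) IMPLIES b) IMPLIES (e AND a)) IMPLIES b))) = T IMPLIES T = T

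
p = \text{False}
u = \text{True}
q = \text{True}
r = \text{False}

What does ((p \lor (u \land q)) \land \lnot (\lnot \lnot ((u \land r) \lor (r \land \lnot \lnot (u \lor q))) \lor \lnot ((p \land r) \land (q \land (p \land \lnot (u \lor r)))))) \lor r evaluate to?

u \land q = \text{True} \land \text{True} = \text{True}
p \lor (u \land q) = \text{False} \lor \text{True} = \text{True}
u \land r = \text{True} \land \text{False} = \text{False}
u \lor q = \text{True} \lor \text{True} = \text{True}
\lnot (u \lor q) = \lnot \text{True} = \text{False}
\lnot \lnot (u \lor q) = \lnot \text{False} = \text{True}
r \land \lnot \lnot (u \lor q) = \text{False} \land \text{True} = \text{False}
(u \land r) \lor (r \land \lnot \lnot (u \lor q)) = \text{False} \lor \text{False} = \text{False}
\lnot ((u \land r) \lor (r \land \lnot \lnot (u \lor q))) = \lnot \text{False} = \text{True}
\lnot \lnot ((u \land r) \lor (r \land \lnot \lnot (u \lor q))) = \lnot \text{True} = \text{False}
p \land r = \text{False} \land \text{False} = \text{False}
u \lor r = \text{True} \lor \text{False} = \text{True}
\lnot (u \lor r) = \lnot \text{True} = \text{False}
p \land \lnot (u \lor r) = \text{False} \land \text{False} = \text{False}
q \land (p \land \lnot (u \lor r)) = \text{True} \land \text{False} = \text{False}
(p \land r) \land (q \land (p \land \lnot (u \lor r))) = \text{False} \land \text{False} = \text{False}
\lnot ((p \land r) \land (q \land (p \land \lnot (u \lor r)))) = \lnot \text{False} = \text{True}
\lnot \lnot ((u \land r) \lor (r \land \lnot \lnot (u \lor q))) \lor \lnot ((p \land r) \land (q \land (p \land \lnot (u \lor r)))) = \text{False} \lor \text{True} = \text{True}
\lnot (\lnot \lnot ((u \land r) \lor (r \land \lnot \lnot (u \lor q))) \lor \lnot ((p \land r) \land (q \land (p \land \lnot (u \lor r))))) = \lnot \text{True} = \text{False}
(p \lor (u \land q)) \land \lnot (\lnot \lnot ((u \land r) \lor (r \land \lnot \lnot (u \lor q))) \lor \lnot ((p \land r) \land (q \land (p \land \lnot (u \lor r))))) = \text{True} \land \text{False} = \text{False}
((p \lor (u \land q)) \land \lnot (\lnot \lnot ((u \land r) \lor (r \land \lnot \lnot (u \lor q))) \lor \lnot ((p \land r) \land (q \land (p \land \lnot (u \lor r)))))) \lor r = \text{False} \lor \text{False} = \text{False}

\text{False}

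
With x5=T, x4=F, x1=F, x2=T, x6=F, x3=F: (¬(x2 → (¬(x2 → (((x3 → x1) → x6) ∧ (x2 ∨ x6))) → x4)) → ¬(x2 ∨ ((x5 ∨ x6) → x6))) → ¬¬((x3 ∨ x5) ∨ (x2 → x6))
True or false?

x3 → x1 = F → F = T
(x3 → x1) → x6 = T → F = F
x2 ∨ x6 = T ∨ F = T
((x3 → x1) → x6) ∧ (x2 ∨ x6) = F ∧ T = F
x2 → (((x3 → x1) → x6) ∧ (x2 ∨ x6)) = T → F = F
¬(x2 → (((x3 → x1) → x6) ∧ (x2 ∨ x6))) = ¬F = T
¬(x2 → (((x3 → x1) → x6) ∧ (x2 ∨ x6))) → x4 = T → F = F
x2 → (¬(x2 → (((x3 → x1) → x6) ∧ (x2 ∨ x6))) → x4) = T → F = F
¬(x2 → (¬(x2 → (((x3 → x1) → x6) ∧ (x2 ∨ x6))) → x4)) = ¬F = T
x5 ∨ x6 = T ∨ F = T
(x5 ∨ x6) → x6 = T → F = F
x2 ∨ ((x5 ∨ x6) → x6) = T ∨ F = T
¬(x2 ∨ ((x5 ∨ x6) → x6)) = ¬T = F
¬(x2 → (¬(x2 → (((x3 → x1) → x6) ∧ (x2 ∨ x6))) → x4)) → ¬(x2 ∨ ((x5 ∨ x6) → x6)) = T → F = F
x3 ∨ x5 = F ∨ T = T
x2 → x6 = T → F = F
(x3 ∨ x5) ∨ (x2 → x6) = T ∨ F = T
¬((x3 ∨ x5) ∨ (x2 → x6)) = ¬T = F
¬¬((x3 ∨ x5) ∨ (x2 → x6)) = ¬F = T
(¬(x2 → (¬(x2 → (((x3 → x1) → x6) ∧ (x2 ∨ x6))) → x4)) → ¬(x2 ∨ ((x5 ∨ x6) → x6))) → ¬¬((x3 ∨ x5) ∨ (x2 → x6)) = F → T = T

T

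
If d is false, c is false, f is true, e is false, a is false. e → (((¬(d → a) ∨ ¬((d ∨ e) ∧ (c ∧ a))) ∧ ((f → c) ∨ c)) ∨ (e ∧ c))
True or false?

d → a = F → F = T
¬(d → a) = ¬T = F
d ∨ e = F ∨ F = F
c ∧ a = F ∧ F = F
(d ∨ e) ∧ (c ∧ a) = F ∧ F = F
¬((d ∨ e) ∧ (c ∧ a)) = ¬F = T
¬(d → a) ∨ ¬((d ∨ e) ∧ (c ∧ a)) = F ∨ T = T
f → c = T → F = F
(f → c) ∨ c = F ∨ F = F
(¬(d → a) ∨ ¬((d ∨ e) ∧ (c ∧ a))) ∧ ((f → c) ∨ c) = T ∧ F = F
e ∧ c = F ∧ F = F
((¬(d → a) ∨ ¬((d ∨ e) ∧ (c ∧ a))) ∧ ((f → c) ∨ c)) ∨ (e ∧ c) = F ∨ F = F
e → (((¬(d → a) ∨ ¬((d ∨ e) ∧ (c ∧ a))) ∧ ((f → c) ∨ c)) ∨ (e ∧ c)) = F → F = T

T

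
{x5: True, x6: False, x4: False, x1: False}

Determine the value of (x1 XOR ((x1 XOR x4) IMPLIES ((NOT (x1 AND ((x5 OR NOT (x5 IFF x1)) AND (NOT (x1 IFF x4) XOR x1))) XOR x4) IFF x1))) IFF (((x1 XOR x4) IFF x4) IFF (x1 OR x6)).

Substituting x5=True, x6=False, x4=False, x1=False:
x1 XOR x4 = False XOR False = False
x5 IFF x1 = True IFF False = False
NOT (x5 IFF x1) = NOT False = True
x5 OR NOT (x5 IFF x1) = True OR True = True
x1 IFF x4 = False IFF False = True
NOT (x1 IFF x4) = NOT True = False
NOT (x1 IFF x4) XOR x1 = False XOR False = False
(x5 OR NOT (x5 IFF x1)) AND (NOT (x1 IFF x4) XOR x1) = True AND False = False
x1 AND ((x5 OR NOT (x5 IFF x1)) AND (NOT (x1 IFF x4) XOR x1)) = False AND False = False
NOT (x1 AND ((x5 OR NOT (x5 IFF x1)) AND (NOT (x1 IFF x4) XOR x1))) = NOT False = True
NOT (x1 AND ((x5 OR NOT (x5 IFF x1)) AND (NOT (x1 IFF x4) XOR x1))) XOR x4 = True XOR False = True
(NOT (x1 AND ((x5 OR NOT (x5 IFF x1)) AND (NOT (x1 IFF x4) XOR x1))) XOR x4) IFF x1 = True IFF False = False
(x1 XOR x4) IMPLIES ((NOT (x1 AND ((x5 OR NOT (x5 IFF x1)) AND (NOT (x1 IFF x4) XOR x1))) XOR x4) IFF x1) = False IMPLIES False = True
x1 XOR ((x1 XOR x4) IMPLIES ((NOT (x1 AND ((x5 OR NOT (x5 IFF x1)) AND (NOT (x1 IFF x4) XOR x1))) XOR x4) IFF x1)) = False XOR True = True
x1 XOR x4 = False XOR False = False
(x1 XOR x4) IFF x4 = False IFF False = True
x1 OR x6 = False OR False = False
((x1 XOR x4) IFF x4) IFF (x1 OR x6) = True IFF False = False
(x1 XOR ((x1 XOR x4) IMPLIES ((NOT (x1 AND ((x5 OR NOT (x5 IFF x1)) AND (NOT (x1 IFF x4) XOR x1))) XOR x4) IFF x1))) IFF (((x1 XOR x4) IFF x4) IFF (x1 OR x6)) = True IFF False = False

False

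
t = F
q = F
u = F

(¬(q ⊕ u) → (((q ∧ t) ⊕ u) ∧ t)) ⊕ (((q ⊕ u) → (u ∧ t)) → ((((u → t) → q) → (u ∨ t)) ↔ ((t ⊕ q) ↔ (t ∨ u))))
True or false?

q ⊕ u = F ⊕ F = F
¬(q ⊕ u) = ¬F = T
q ∧ t = F ∧ F = F
(q ∧ t) ⊕ u = F ⊕ F = F
((q ∧ t) ⊕ u) ∧ t = F ∧ F = F
¬(q ⊕ u) → (((q ∧ t) ⊕ u) ∧ t) = T → F = F
q ⊕ u = F ⊕ F = F
u ∧ t = F ∧ F = F
(q ⊕ u) → (u ∧ t) = F → F = T
u → t = F → F = T
(u → t) → q = T → F = F
u ∨ t = F ∨ F = F
((u → t) → q) → (u ∨ t) = F → F = T
t ⊕ q = F ⊕ F = F
t ∨ u = F ∨ F = F
(t ⊕ q) ↔ (t ∨ u) = F ↔ F = T
(((u → t) → q) → (u ∨ t)) ↔ ((t ⊕ q) ↔ (t ∨ u)) = T ↔ T = T
((q ⊕ u) → (u ∧ t)) → ((((u → t) → q) → (u ∨ t)) ↔ ((t ⊕ q) ↔ (t ∨ u))) = T → T = T
(¬(q ⊕ u) → (((q ∧ t) ⊕ u) ∧ t)) ⊕ (((q ⊕ u) → (u ∧ t)) → ((((u → t) → q) → (u ∨ t)) ↔ ((t ⊕ q) ↔ (t ∨ u)))) = F ⊕ T = T

T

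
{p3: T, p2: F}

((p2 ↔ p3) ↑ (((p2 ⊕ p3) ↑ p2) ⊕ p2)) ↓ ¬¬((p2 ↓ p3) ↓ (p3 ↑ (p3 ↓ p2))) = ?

F

p2 ↔ p3 = F ↔ T = F
p2 ⊕ p3 = F ⊕ T = T
(p2 ⊕ p3) ↑ p2 = T ↑ F = T
((p2 ⊕ p3) ↑ p2) ⊕ p2 = T ⊕ F = T
(p2 ↔ p3) ↑ (((p2 ⊕ p3) ↑ p2) ⊕ p2) = F ↑ T = T
p2 ↓ p3 = F ↓ T = F
p3 ↓ p2 = T ↓ F = F
p3 ↑ (p3 ↓ p2) = T ↑ F = T
(p2 ↓ p3) ↓ (p3 ↑ (p3 ↓ p2)) = F ↓ T = F
¬((p2 ↓ p3) ↓ (p3 ↑ (p3 ↓ p2))) = ¬F = T
¬¬((p2 ↓ p3) ↓ (p3 ↑ (p3 ↓ p2))) = ¬T = F
((p2 ↔ p3) ↑ (((p2 ⊕ p3) ↑ p2) ⊕ p2)) ↓ ¬¬((p2 ↓ p3) ↓ (p3 ↑ (p3 ↓ p2))) = T ↓ F = F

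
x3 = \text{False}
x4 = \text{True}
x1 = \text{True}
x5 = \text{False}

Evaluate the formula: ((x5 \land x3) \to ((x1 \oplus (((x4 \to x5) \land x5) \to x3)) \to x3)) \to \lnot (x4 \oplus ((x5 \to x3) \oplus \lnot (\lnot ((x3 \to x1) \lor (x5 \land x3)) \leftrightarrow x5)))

\text{True}

x5 \land x3 = \text{False} \land \text{False} = \text{False}
x4 \to x5 = \text{True} \to \text{False} = \text{False}
(x4 \to x5) \land x5 = \text{False} \land \text{False} = \text{False}
((x4 \to x5) \land x5) \to x3 = \text{False} \to \text{False} = \text{True}
x1 \oplus (((x4 \to x5) \land x5) \to x3) = \text{True} \oplus \text{True} = \text{False}
(x1 \oplus (((x4 \to x5) \land x5) \to x3)) \to x3 = \text{False} \to \text{False} = \text{True}
(x5 \land x3) \to ((x1 \oplus (((x4 \to x5) \land x5) \to x3)) \to x3) = \text{False} \to \text{True} = \text{True}
x5 \to x3 = \text{False} \to \text{False} = \text{True}
x3 \to x1 = \text{False} \to \text{True} = \text{True}
x5 \land x3 = \text{False} \land \text{False} = \text{False}
(x3 \to x1) \lor (x5 \land x3) = \text{True} \lor \text{False} = \text{True}
\lnot ((x3 \to x1) \lor (x5 \land x3)) = \lnot \text{True} = \text{False}
\lnot ((x3 \to x1) \lor (x5 \land x3)) \leftrightarrow x5 = \text{False} \leftrightarrow \text{False} = \text{True}
\lnot (\lnot ((x3 \to x1) \lor (x5 \land x3)) \leftrightarrow x5) = \lnot \text{True} = \text{False}
(x5 \to x3) \oplus \lnot (\lnot ((x3 \to x1) \lor (x5 \land x3)) \leftrightarrow x5) = \text{True} \oplus \text{False} = \text{True}
x4 \oplus ((x5 \to x3) \oplus \lnot (\lnot ((x3 \to x1) \lor (x5 \land x3)) \leftrightarrow x5)) = \text{True} \oplus \text{True} = \text{False}
\lnot (x4 \oplus ((x5 \to x3) \oplus \lnot (\lnot ((x3 \to x1) \lor (x5 \land x3)) \leftrightarrow x5))) = \lnot \text{False} = \text{True}
((x5 \land x3) \to ((x1 \oplus (((x4 \to x5) \land x5) \to x3)) \to x3)) \to \lnot (x4 \oplus ((x5 \to x3) \oplus \lnot (\lnot ((x3 \to x1) \lor (x5 \land x3)) \leftrightarrow x5))) = \text{True} \to \text{True} = \text{True}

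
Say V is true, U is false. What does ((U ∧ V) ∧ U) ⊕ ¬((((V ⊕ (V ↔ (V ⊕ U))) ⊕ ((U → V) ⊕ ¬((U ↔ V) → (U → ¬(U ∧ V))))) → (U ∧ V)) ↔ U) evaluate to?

Substituting V=T, U=F:
U ∧ V = F ∧ T = F
(U ∧ V) ∧ U = F ∧ F = F
V ⊕ U = T ⊕ F = T
V ↔ (V ⊕ U) = T ↔ T = T
V ⊕ (V ↔ (V ⊕ U)) = T ⊕ T = F
U → V = F → T = T
U ↔ V = F ↔ T = F
U ∧ V = F ∧ T = F
¬(U ∧ V) = ¬F = T
U → ¬(U ∧ V) = F → T = T
(U ↔ V) → (U → ¬(U ∧ V)) = F → T = T
¬((U ↔ V) → (U → ¬(U ∧ V))) = ¬T = F
(U → V) ⊕ ¬((U ↔ V) → (U → ¬(U ∧ V))) = T ⊕ F = T
(V ⊕ (V ↔ (V ⊕ U))) ⊕ ((U → V) ⊕ ¬((U ↔ V) → (U → ¬(U ∧ V)))) = F ⊕ T = T
U ∧ V = F ∧ T = F
((V ⊕ (V ↔ (V ⊕ U))) ⊕ ((U → V) ⊕ ¬((U ↔ V) → (U → ¬(U ∧ V))))) → (U ∧ V) = T → F = F
(((V ⊕ (V ↔ (V ⊕ U))) ⊕ ((U → V) ⊕ ¬((U ↔ V) → (U → ¬(U ∧ V))))) → (U ∧ V)) ↔ U = F ↔ F = T
¬((((V ⊕ (V ↔ (V ⊕ U))) ⊕ ((U → V) ⊕ ¬((U ↔ V) → (U → ¬(U ∧ V))))) → (U ∧ V)) ↔ U) = ¬T = F
((U ∧ V) ∧ U) ⊕ ¬((((V ⊕ (V ↔ (V ⊕ U))) ⊕ ((U → V) ⊕ ¬((U ↔ V) → (U → ¬(U ∧ V))))) → (U ∧ V)) ↔ U) = F ⊕ F = F

F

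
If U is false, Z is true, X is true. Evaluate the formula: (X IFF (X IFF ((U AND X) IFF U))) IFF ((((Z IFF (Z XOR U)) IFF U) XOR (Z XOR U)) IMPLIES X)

Substituting U=False, Z=True, X=True:
U AND X = False AND True = False
(U AND X) IFF U = False IFF False = True
X IFF ((U AND X) IFF U) = True IFF True = True
X IFF (X IFF ((U AND X) IFF U)) = True IFF True = True
Z XOR U = True XOR False = True
Z IFF (Z XOR U) = True IFF True = True
(Z IFF (Z XOR U)) IFF U = True IFF False = False
Z XOR U = True XOR False = True
((Z IFF (Z XOR U)) IFF U) XOR (Z XOR U) = False XOR True = True
(((Z IFF (Z XOR U)) IFF U) XOR (Z XOR U)) IMPLIES X = True IMPLIES True = True
(X IFF (X IFF ((U AND X) IFF U))) IFF ((((Z IFF (Z XOR U)) IFF U) XOR (Z XOR U)) IMPLIES X) = True IFF True = True

True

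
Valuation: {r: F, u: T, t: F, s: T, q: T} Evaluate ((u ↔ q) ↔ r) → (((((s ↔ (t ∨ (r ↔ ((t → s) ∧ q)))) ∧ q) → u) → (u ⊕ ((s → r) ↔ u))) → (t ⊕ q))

T

u ↔ q = T ↔ T = T
(u ↔ q) ↔ r = T ↔ F = F
t → s = F → T = T
(t → s) ∧ q = T ∧ T = T
r ↔ ((t → s) ∧ q) = F ↔ T = F
t ∨ (r ↔ ((t → s) ∧ q)) = F ∨ F = F
s ↔ (t ∨ (r ↔ ((t → s) ∧ q))) = T ↔ F = F
(s ↔ (t ∨ (r ↔ ((t → s) ∧ q)))) ∧ q = F ∧ T = F
((s ↔ (t ∨ (r ↔ ((t → s) ∧ q)))) ∧ q) → u = F → T = T
s → r = T → F = F
(s → r) ↔ u = F ↔ T = F
u ⊕ ((s → r) ↔ u) = T ⊕ F = T
(((s ↔ (t ∨ (r ↔ ((t → s) ∧ q)))) ∧ q) → u) → (u ⊕ ((s → r) ↔ u)) = T → T = T
t ⊕ q = F ⊕ T = T
((((s ↔ (t ∨ (r ↔ ((t → s) ∧ q)))) ∧ q) → u) → (u ⊕ ((s → r) ↔ u))) → (t ⊕ q) = T → T = T
((u ↔ q) ↔ r) → (((((s ↔ (t ∨ (r ↔ ((t → s) ∧ q)))) ∧ q) → u) → (u ⊕ ((s → r) ↔ u))) → (t ⊕ q)) = F → T = T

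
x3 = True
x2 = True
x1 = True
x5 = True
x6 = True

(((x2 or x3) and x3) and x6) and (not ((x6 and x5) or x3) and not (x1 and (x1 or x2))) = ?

False

x2 or x3 = True or True = True
(x2 or x3) and x3 = True and True = True
((x2 or x3) and x3) and x6 = True and True = True
x6 and x5 = True and True = True
(x6 and x5) or x3 = True or True = True
not ((x6 and x5) or x3) = not True = False
x1 or x2 = True or True = True
x1 and (x1 or x2) = True and True = True
not (x1 and (x1 or x2)) = not True = False
not ((x6 and x5) or x3) and not (x1 and (x1 or x2)) = False and False = False
(((x2 or x3) and x3) and x6) and (not ((x6 and x5) or x3) and not (x1 and (x1 or x2))) = True and False = False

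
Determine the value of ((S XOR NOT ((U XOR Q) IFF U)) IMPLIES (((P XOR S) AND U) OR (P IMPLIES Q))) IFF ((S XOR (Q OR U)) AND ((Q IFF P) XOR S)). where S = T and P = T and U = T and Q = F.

U XOR Q = T XOR F = T
(U XOR Q) IFF U = T IFF T = T
NOT ((U XOR Q) IFF U) = NOT T = F
S XOR NOT ((U XOR Q) IFF U) = T XOR F = T
P XOR S = T XOR T = F
(P XOR S) AND U = F AND T = F
P IMPLIES Q = T IMPLIES F = F
((P XOR S) AND U) OR (P IMPLIES Q) = F OR F = F
(S XOR NOT ((U XOR Q) IFF U)) IMPLIES (((P XOR S) AND U) OR (P IMPLIES Q)) = T IMPLIES F = F
Q OR U = F OR T = T
S XOR (Q OR U) = T XOR T = F
Q IFF P = F IFF T = F
(Q IFF P) XOR S = F XOR T = T
(S XOR (Q OR U)) AND ((Q IFF P) XOR S) = F AND T = F
((S XOR NOT ((U XOR Q) IFF U)) IMPLIES (((P XOR S) AND U) OR (P IMPLIES Q))) IFF ((S XOR (Q OR U)) AND ((Q IFF P) XOR S)) = F IFF F = T

T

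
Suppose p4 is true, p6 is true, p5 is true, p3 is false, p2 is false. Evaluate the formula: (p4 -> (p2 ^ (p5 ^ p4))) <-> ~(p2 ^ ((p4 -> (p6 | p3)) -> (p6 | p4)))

p5 ^ p4 = T ^ T = F
p2 ^ (p5 ^ p4) = F ^ F = F
p4 -> (p2 ^ (p5 ^ p4)) = T -> F = F
p6 | p3 = T | F = T
p4 -> (p6 | p3) = T -> T = T
p6 | p4 = T | T = T
(p4 -> (p6 | p3)) -> (p6 | p4) = T -> T = T
p2 ^ ((p4 -> (p6 | p3)) -> (p6 | p4)) = F ^ T = T
~(p2 ^ ((p4 -> (p6 | p3)) -> (p6 | p4))) = ~T = F
(p4 -> (p2 ^ (p5 ^ p4))) <-> ~(p2 ^ ((p4 -> (p6 | p3)) -> (p6 | p4))) = F <-> F = T

T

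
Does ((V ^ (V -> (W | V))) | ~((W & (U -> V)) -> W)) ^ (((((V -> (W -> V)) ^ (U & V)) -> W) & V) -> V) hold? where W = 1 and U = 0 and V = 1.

1

Substituting W=1, U=0, V=1:
W | V = 1 | 1 = 1
V -> (W | V) = 1 -> 1 = 1
V ^ (V -> (W | V)) = 1 ^ 1 = 0
U -> V = 0 -> 1 = 1
W & (U -> V) = 1 & 1 = 1
(W & (U -> V)) -> W = 1 -> 1 = 1
~((W & (U -> V)) -> W) = ~1 = 0
(V ^ (V -> (W | V))) | ~((W & (U -> V)) -> W) = 0 | 0 = 0
W -> V = 1 -> 1 = 1
V -> (W -> V) = 1 -> 1 = 1
U & V = 0 & 1 = 0
(V -> (W -> V)) ^ (U & V) = 1 ^ 0 = 1
((V -> (W -> V)) ^ (U & V)) -> W = 1 -> 1 = 1
(((V -> (W -> V)) ^ (U & V)) -> W) & V = 1 & 1 = 1
((((V -> (W -> V)) ^ (U & V)) -> W) & V) -> V = 1 -> 1 = 1
((V ^ (V -> (W | V))) | ~((W & (U -> V)) -> W)) ^ (((((V -> (W -> V)) ^ (U & V)) -> W) & V) -> V) = 0 ^ 1 = 1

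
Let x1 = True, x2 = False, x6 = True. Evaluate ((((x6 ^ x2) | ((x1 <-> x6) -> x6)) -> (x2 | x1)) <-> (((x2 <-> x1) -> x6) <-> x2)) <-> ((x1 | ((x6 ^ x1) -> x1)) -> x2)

Substituting x1=True, x2=False, x6=True:
x6 ^ x2 = True ^ False = True
x1 <-> x6 = True <-> True = True
(x1 <-> x6) -> x6 = True -> True = True
(x6 ^ x2) | ((x1 <-> x6) -> x6) = True | True = True
x2 | x1 = False | True = True
((x6 ^ x2) | ((x1 <-> x6) -> x6)) -> (x2 | x1) = True -> True = True
x2 <-> x1 = False <-> True = False
(x2 <-> x1) -> x6 = False -> True = True
((x2 <-> x1) -> x6) <-> x2 = True <-> False = False
(((x6 ^ x2) | ((x1 <-> x6) -> x6)) -> (x2 | x1)) <-> (((x2 <-> x1) -> x6) <-> x2) = True <-> False = False
x6 ^ x1 = True ^ True = False
(x6 ^ x1) -> x1 = False -> True = True
x1 | ((x6 ^ x1) -> x1) = True | True = True
(x1 | ((x6 ^ x1) -> x1)) -> x2 = True -> False = False
((((x6 ^ x2) | ((x1 <-> x6) -> x6)) -> (x2 | x1)) <-> (((x2 <-> x1) -> x6) <-> x2)) <-> ((x1 | ((x6 ^ x1) -> x1)) -> x2) = False <-> False = True

True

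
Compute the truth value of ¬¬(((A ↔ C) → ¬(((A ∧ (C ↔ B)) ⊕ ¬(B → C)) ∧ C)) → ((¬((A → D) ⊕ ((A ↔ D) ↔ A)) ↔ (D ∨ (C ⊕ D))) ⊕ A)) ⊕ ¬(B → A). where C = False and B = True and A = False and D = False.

A ↔ C = False ↔ False = True
C ↔ B = False ↔ True = False
A ∧ (C ↔ B) = False ∧ False = False
B → C = True → False = False
¬(B → C) = ¬False = True
(A ∧ (C ↔ B)) ⊕ ¬(B → C) = False ⊕ True = True
((A ∧ (C ↔ B)) ⊕ ¬(B → C)) ∧ C = True ∧ False = False
¬(((A ∧ (C ↔ B)) ⊕ ¬(B → C)) ∧ C) = ¬False = True
(A ↔ C) → ¬(((A ∧ (C ↔ B)) ⊕ ¬(B → C)) ∧ C) = True → True = True
A → D = False → False = True
A ↔ D = False ↔ False = True
(A ↔ D) ↔ A = True ↔ False = False
(A → D) ⊕ ((A ↔ D) ↔ A) = True ⊕ False = True
¬((A → D) ⊕ ((A ↔ D) ↔ A)) = ¬True = False
C ⊕ D = False ⊕ False = False
D ∨ (C ⊕ D) = False ∨ False = False
¬((A → D) ⊕ ((A ↔ D) ↔ A)) ↔ (D ∨ (C ⊕ D)) = False ↔ False = True
(¬((A → D) ⊕ ((A ↔ D) ↔ A)) ↔ (D ∨ (C ⊕ D))) ⊕ A = True ⊕ False = True
((A ↔ C) → ¬(((A ∧ (C ↔ B)) ⊕ ¬(B → C)) ∧ C)) → ((¬((A → D) ⊕ ((A ↔ D) ↔ A)) ↔ (D ∨ (C ⊕ D))) ⊕ A) = True → True = True
¬(((A ↔ C) → ¬(((A ∧ (C ↔ B)) ⊕ ¬(B → C)) ∧ C)) → ((¬((A → D) ⊕ ((A ↔ D) ↔ A)) ↔ (D ∨ (C ⊕ D))) ⊕ A)) = ¬True = False
¬¬(((A ↔ C) → ¬(((A ∧ (C ↔ B)) ⊕ ¬(B → C)) ∧ C)) → ((¬((A → D) ⊕ ((A ↔ D) ↔ A)) ↔ (D ∨ (C ⊕ D))) ⊕ A)) = ¬False = True
B → A = True → False = False
¬(B → A) = ¬False = True
¬¬(((A ↔ C) → ¬(((A ∧ (C ↔ B)) ⊕ ¬(B → C)) ∧ C)) → ((¬((A → D) ⊕ ((A ↔ D) ↔ A)) ↔ (D ∨ (C ⊕ D))) ⊕ A)) ⊕ ¬(B → A) = True ⊕ True = False

False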